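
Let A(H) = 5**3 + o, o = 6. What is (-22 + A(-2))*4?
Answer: 436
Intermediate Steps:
A(H) = 131 (A(H) = 5**3 + 6 = 125 + 6 = 131)
(-22 + A(-2))*4 = (-22 + 131)*4 = 109*4 = 436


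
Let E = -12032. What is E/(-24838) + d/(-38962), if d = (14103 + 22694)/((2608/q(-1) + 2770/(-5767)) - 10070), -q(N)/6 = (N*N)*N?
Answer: 3553070667395177/7333221154958776 ≈ 0.48452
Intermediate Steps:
q(N) = -6*N³ (q(N) = -6*N*N*N = -6*N²*N = -6*N³)
d = -636624897/166709212 (d = (14103 + 22694)/((2608/((-6*(-1)³)) + 2770/(-5767)) - 10070) = 36797/((2608/((-6*(-1))) + 2770*(-1/5767)) - 10070) = 36797/((2608/6 - 2770/5767) - 10070) = 36797/((2608*(⅙) - 2770/5767) - 10070) = 36797/((1304/3 - 2770/5767) - 10070) = 36797/(7511858/17301 - 10070) = 36797/(-166709212/17301) = 36797*(-17301/166709212) = -636624897/166709212 ≈ -3.8188)
E/(-24838) + d/(-38962) = -12032/(-24838) - 636624897/166709212/(-38962) = -12032*(-1/24838) - 636624897/166709212*(-1/38962) = 6016/12419 + 636624897/6495324317944 = 3553070667395177/7333221154958776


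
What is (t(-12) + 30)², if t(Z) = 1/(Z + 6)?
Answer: 32041/36 ≈ 890.03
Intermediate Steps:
t(Z) = 1/(6 + Z)
(t(-12) + 30)² = (1/(6 - 12) + 30)² = (1/(-6) + 30)² = (-⅙ + 30)² = (179/6)² = 32041/36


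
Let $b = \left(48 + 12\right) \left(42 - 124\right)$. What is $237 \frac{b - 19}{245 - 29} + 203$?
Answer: $- \frac{375565}{72} \approx -5216.2$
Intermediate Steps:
$b = -4920$ ($b = 60 \left(-82\right) = -4920$)
$237 \frac{b - 19}{245 - 29} + 203 = 237 \frac{-4920 - 19}{245 - 29} + 203 = 237 \left(- \frac{4939}{216}\right) + 203 = - \frac{390181}{72} + 203 = - \frac{375565}{72}$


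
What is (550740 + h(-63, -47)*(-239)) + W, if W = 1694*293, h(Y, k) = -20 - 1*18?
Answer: 1056164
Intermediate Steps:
h(Y, k) = -38 (h(Y, k) = -20 - 18 = -38)
W = 496342
(550740 + h(-63, -47)*(-239)) + W = (550740 - 38*(-239)) + 496342 = (550740 + 9082) + 496342 = 559822 + 496342 = 1056164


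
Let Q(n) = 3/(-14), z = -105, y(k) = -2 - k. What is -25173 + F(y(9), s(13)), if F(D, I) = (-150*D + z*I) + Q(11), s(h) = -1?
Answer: -327855/14 ≈ -23418.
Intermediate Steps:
Q(n) = -3/14 (Q(n) = 3*(-1/14) = -3/14)
F(D, I) = -3/14 - 150*D - 105*I (F(D, I) = (-150*D - 105*I) - 3/14 = -3/14 - 150*D - 105*I)
-25173 + F(y(9), s(13)) = -25173 + (-3/14 - 150*(-2 - 1*9) - 105*(-1)) = -25173 + (-3/14 - 150*(-2 - 9) + 105) = -25173 + (-3/14 - 150*(-11) + 105) = -25173 + (-3/14 + 1650 + 105) = -25173 + 24567/14 = -327855/14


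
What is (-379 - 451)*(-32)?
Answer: 26560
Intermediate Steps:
(-379 - 451)*(-32) = -830*(-32) = 26560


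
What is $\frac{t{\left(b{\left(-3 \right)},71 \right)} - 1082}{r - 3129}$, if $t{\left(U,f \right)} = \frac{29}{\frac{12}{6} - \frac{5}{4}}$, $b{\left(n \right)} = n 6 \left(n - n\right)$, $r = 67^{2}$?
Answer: $- \frac{313}{408} \approx -0.76716$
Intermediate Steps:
$r = 4489$
$b{\left(n \right)} = 0$ ($b{\left(n \right)} = 6 n 0 = 0$)
$t{\left(U,f \right)} = \frac{116}{3}$ ($t{\left(U,f \right)} = \frac{29}{12 \cdot \frac{1}{6} - \frac{5}{4}} = \frac{29}{2 - \frac{5}{4}} = \frac{29}{\frac{3}{4}} = 29 \cdot \frac{4}{3} = \frac{116}{3}$)
$\frac{t{\left(b{\left(-3 \right)},71 \right)} - 1082}{r - 3129} = \frac{\frac{116}{3} - 1082}{4489 - 3129} = - \frac{3130}{3 \cdot 1360} = \left(- \frac{3130}{3}\right) \frac{1}{1360} = - \frac{313}{408}$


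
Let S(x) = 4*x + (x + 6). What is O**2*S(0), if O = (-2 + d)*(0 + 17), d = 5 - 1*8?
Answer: 43350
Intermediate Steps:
d = -3 (d = 5 - 8 = -3)
S(x) = 6 + 5*x (S(x) = 4*x + (6 + x) = 6 + 5*x)
O = -85 (O = (-2 - 3)*(0 + 17) = -5*17 = -85)
O**2*S(0) = (-85)**2*(6 + 5*0) = 7225*(6 + 0) = 7225*6 = 43350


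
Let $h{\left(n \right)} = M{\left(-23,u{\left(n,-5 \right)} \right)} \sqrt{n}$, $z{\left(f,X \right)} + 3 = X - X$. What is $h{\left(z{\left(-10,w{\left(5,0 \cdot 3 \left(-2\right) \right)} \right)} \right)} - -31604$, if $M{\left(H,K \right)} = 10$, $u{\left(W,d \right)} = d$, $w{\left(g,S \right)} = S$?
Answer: $31604 + 10 i \sqrt{3} \approx 31604.0 + 17.32 i$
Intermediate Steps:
$z{\left(f,X \right)} = -3$ ($z{\left(f,X \right)} = -3 + \left(X - X\right) = -3 + 0 = -3$)
$h{\left(n \right)} = 10 \sqrt{n}$
$h{\left(z{\left(-10,w{\left(5,0 \cdot 3 \left(-2\right) \right)} \right)} \right)} - -31604 = 10 \sqrt{-3} - -31604 = 10 i \sqrt{3} + 31604 = 31604 + 10 i \sqrt{3}$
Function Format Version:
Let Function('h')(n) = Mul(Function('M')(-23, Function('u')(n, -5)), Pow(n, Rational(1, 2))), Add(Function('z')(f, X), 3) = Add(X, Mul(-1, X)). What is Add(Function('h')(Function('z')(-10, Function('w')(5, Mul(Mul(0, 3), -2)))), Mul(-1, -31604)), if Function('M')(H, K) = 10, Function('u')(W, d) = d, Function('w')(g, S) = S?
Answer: Add(31604, Mul(10, I, Pow(3, Rational(1, 2)))) ≈ Add(31604., Mul(17.320, I))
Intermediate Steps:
Function('z')(f, X) = -3 (Function('z')(f, X) = Add(-3, Add(X, Mul(-1, X))) = Add(-3, 0) = -3)
Function('h')(n) = Mul(10, Pow(n, Rational(1, 2)))
Add(Function('h')(Function('z')(-10, Function('w')(5, Mul(Mul(0, 3), -2)))), Mul(-1, -31604)) = Add(Mul(10, Pow(-3, Rational(1, 2))), Mul(-1, -31604)) = Add(Mul(10, Mul(I, Pow(3, Rational(1, 2)))), 31604) = Add(Mul(10, I, Pow(3, Rational(1, 2))), 31604) = Add(31604, Mul(10, I, Pow(3, Rational(1, 2))))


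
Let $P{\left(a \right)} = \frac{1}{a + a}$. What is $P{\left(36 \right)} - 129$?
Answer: $- \frac{9287}{72} \approx -128.99$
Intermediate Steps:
$P{\left(a \right)} = \frac{1}{2 a}$
$P{\left(36 \right)} - 129 = \frac{1}{2 \cdot 36} - 129 = \frac{1}{2} \cdot \frac{1}{36} - 129 = \frac{1}{72} - 129 = - \frac{9287}{72}$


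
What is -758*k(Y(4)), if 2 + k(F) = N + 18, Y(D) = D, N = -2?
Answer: -10612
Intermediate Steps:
k(F) = 14 (k(F) = -2 + (-2 + 18) = -2 + 16 = 14)
-758*k(Y(4)) = -758*14 = -10612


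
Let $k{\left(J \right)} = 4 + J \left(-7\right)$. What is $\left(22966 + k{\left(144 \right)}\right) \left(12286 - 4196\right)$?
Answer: $177672580$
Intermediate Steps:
$k{\left(J \right)} = 4 - 7 J$
$\left(22966 + k{\left(144 \right)}\right) \left(12286 - 4196\right) = \left(22966 + \left(4 - 1008\right)\right) \left(12286 - 4196\right) = \left(22966 + \left(4 - 1008\right)\right) 8090 = \left(22966 - 1004\right) 8090 = 21962 \cdot 8090 = 177672580$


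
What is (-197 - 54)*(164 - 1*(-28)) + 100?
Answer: -48092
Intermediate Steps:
(-197 - 54)*(164 - 1*(-28)) + 100 = -251*(164 + 28) + 100 = -251*192 + 100 = -48192 + 100 = -48092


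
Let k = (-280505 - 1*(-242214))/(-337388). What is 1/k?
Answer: 337388/38291 ≈ 8.8112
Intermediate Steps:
k = 38291/337388 (k = (-280505 + 242214)*(-1/337388) = -38291*(-1/337388) = 38291/337388 ≈ 0.11349)
1/k = 1/(38291/337388) = 337388/38291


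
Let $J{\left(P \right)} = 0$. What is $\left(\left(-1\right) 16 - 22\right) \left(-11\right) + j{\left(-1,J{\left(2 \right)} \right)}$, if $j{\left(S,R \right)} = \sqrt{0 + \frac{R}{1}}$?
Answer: $418$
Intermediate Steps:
$j{\left(S,R \right)} = \sqrt{R}$ ($j{\left(S,R \right)} = \sqrt{0 + R 1} = \sqrt{0 + R} = \sqrt{R}$)
$\left(\left(-1\right) 16 - 22\right) \left(-11\right) + j{\left(-1,J{\left(2 \right)} \right)} = \left(\left(-1\right) 16 - 22\right) \left(-11\right) + \sqrt{0} = \left(-16 - 22\right) \left(-11\right) + 0 = \left(-38\right) \left(-11\right) + 0 = 418 + 0 = 418$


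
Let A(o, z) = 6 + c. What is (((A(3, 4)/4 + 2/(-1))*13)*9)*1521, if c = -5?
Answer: -1245699/4 ≈ -3.1143e+5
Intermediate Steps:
A(o, z) = 1 (A(o, z) = 6 - 5 = 1)
(((A(3, 4)/4 + 2/(-1))*13)*9)*1521 = (((1/4 + 2/(-1))*13)*9)*1521 = (((1*(¼) + 2*(-1))*13)*9)*1521 = (((¼ - 2)*13)*9)*1521 = (-7/4*13*9)*1521 = -91/4*9*1521 = -819/4*1521 = -1245699/4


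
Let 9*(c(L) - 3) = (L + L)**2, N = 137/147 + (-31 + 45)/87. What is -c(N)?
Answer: -64166743/18173169 ≈ -3.5308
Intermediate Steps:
N = 1553/1421 (N = 137*(1/147) + 14*(1/87) = 137/147 + 14/87 = 1553/1421 ≈ 1.0929)
c(L) = 3 + 4*L**2/9 (c(L) = 3 + (L + L)**2/9 = 3 + (2*L)**2/9 = 3 + (4*L**2)/9 = 3 + 4*L**2/9)
-c(N) = -(3 + 4*(1553/1421)**2/9) = -(3 + (4/9)*(2411809/2019241)) = -(3 + 9647236/18173169) = -1*64166743/18173169 = -64166743/18173169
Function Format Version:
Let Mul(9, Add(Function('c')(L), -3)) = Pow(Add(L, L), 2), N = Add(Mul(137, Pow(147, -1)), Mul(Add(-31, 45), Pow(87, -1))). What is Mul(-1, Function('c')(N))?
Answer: Rational(-64166743, 18173169) ≈ -3.5308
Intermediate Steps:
N = Rational(1553, 1421) (N = Add(Mul(137, Rational(1, 147)), Mul(14, Rational(1, 87))) = Add(Rational(137, 147), Rational(14, 87)) = Rational(1553, 1421) ≈ 1.0929)
Function('c')(L) = Add(3, Mul(Rational(4, 9), Pow(L, 2))) (Function('c')(L) = Add(3, Mul(Rational(1, 9), Pow(Add(L, L), 2))) = Add(3, Mul(Rational(1, 9), Pow(Mul(2, L), 2))) = Add(3, Mul(Rational(1, 9), Mul(4, Pow(L, 2)))) = Add(3, Mul(Rational(4, 9), Pow(L, 2))))
Mul(-1, Function('c')(N)) = Mul(-1, Add(3, Mul(Rational(4, 9), Pow(Rational(1553, 1421), 2)))) = Mul(-1, Add(3, Mul(Rational(4, 9), Rational(2411809, 2019241)))) = Mul(-1, Add(3, Rational(9647236, 18173169))) = Mul(-1, Rational(64166743, 18173169)) = Rational(-64166743, 18173169)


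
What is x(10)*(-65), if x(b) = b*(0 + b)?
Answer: -6500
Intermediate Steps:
x(b) = b**2 (x(b) = b*b = b**2)
x(10)*(-65) = 10**2*(-65) = 100*(-65) = -6500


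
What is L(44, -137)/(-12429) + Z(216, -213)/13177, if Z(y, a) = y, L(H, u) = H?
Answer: 2104876/163776933 ≈ 0.012852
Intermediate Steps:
L(44, -137)/(-12429) + Z(216, -213)/13177 = 44/(-12429) + 216/13177 = 44*(-1/12429) + 216*(1/13177) = -44/12429 + 216/13177 = 2104876/163776933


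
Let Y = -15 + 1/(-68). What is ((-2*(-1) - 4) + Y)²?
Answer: 1338649/4624 ≈ 289.50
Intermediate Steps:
Y = -1021/68 (Y = -15 - 1/68 = -1021/68 ≈ -15.015)
((-2*(-1) - 4) + Y)² = ((-2*(-1) - 4) - 1021/68)² = ((2 - 4) - 1021/68)² = (-2 - 1021/68)² = (-1157/68)² = 1338649/4624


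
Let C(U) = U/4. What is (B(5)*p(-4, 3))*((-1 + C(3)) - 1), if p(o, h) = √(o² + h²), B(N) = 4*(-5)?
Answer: 125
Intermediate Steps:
B(N) = -20
C(U) = U/4 (C(U) = U*(¼) = U/4)
p(o, h) = √(h² + o²)
(B(5)*p(-4, 3))*((-1 + C(3)) - 1) = (-20*√(3² + (-4)²))*((-1 + (¼)*3) - 1) = (-20*√(9 + 16))*((-1 + ¾) - 1) = (-20*√25)*(-¼ - 1) = -20*5*(-5/4) = -100*(-5/4) = 125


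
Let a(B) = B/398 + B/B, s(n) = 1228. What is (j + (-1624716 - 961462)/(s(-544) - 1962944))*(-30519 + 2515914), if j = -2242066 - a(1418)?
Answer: -1087686295534584318375/195190742 ≈ -5.5724e+12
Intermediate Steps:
a(B) = 1 + B/398 (a(B) = B*(1/398) + 1 = B/398 + 1 = 1 + B/398)
j = -446172042/199 (j = -2242066 - (1 + (1/398)*1418) = -2242066 - (1 + 709/199) = -2242066 - 1*908/199 = -2242066 - 908/199 = -446172042/199 ≈ -2.2421e+6)
(j + (-1624716 - 961462)/(s(-544) - 1962944))*(-30519 + 2515914) = (-446172042/199 + (-1624716 - 961462)/(1228 - 1962944))*(-30519 + 2515914) = (-446172042/199 - 2586178/(-1961716))*2485395 = (-446172042/199 - 2586178*(-1/1961716))*2485395 = (-446172042/199 + 1293089/980858)*2485395 = -437631159447325/195190742*2485395 = -1087686295534584318375/195190742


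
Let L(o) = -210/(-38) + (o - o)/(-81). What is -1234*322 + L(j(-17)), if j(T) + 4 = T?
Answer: -7549507/19 ≈ -3.9734e+5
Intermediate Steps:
j(T) = -4 + T
L(o) = 105/19 (L(o) = -210*(-1/38) + 0*(-1/81) = 105/19 + 0 = 105/19)
-1234*322 + L(j(-17)) = -1234*322 + 105/19 = -397348 + 105/19 = -7549507/19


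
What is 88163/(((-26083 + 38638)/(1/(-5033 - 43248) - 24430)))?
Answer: -34662894805151/202055985 ≈ -1.7155e+5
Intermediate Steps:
88163/(((-26083 + 38638)/(1/(-5033 - 43248) - 24430))) = 88163/((12555/(1/(-48281) - 24430))) = 88163/((12555/(-1/48281 - 24430))) = 88163/((12555/(-1179504831/48281))) = 88163/((12555*(-48281/1179504831))) = 88163/(-202055985/393168277) = 88163*(-393168277/202055985) = -34662894805151/202055985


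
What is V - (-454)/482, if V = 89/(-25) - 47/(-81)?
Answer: -994519/488025 ≈ -2.0378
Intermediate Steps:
V = -6034/2025 (V = 89*(-1/25) - 47*(-1/81) = -89/25 + 47/81 = -6034/2025 ≈ -2.9798)
V - (-454)/482 = -6034/2025 - (-454)/482 = -6034/2025 - 1*(-227/241) = -6034/2025 + 227/241 = -994519/488025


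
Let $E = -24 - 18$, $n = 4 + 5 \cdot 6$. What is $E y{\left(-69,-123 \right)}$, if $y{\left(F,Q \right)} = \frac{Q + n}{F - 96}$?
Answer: $- \frac{1246}{55} \approx -22.655$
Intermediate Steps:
$n = 34$ ($n = 4 + 30 = 34$)
$y{\left(F,Q \right)} = \frac{34 + Q}{-96 + F}$ ($y{\left(F,Q \right)} = \frac{Q + 34}{F - 96} = \frac{34 + Q}{-96 + F}$)
$E = -42$ ($E = -24 - 18 = -42$)
$E y{\left(-69,-123 \right)} = - 42 \frac{34 - 123}{-96 - 69} = - 42 \frac{1}{-165} \left(-89\right) = - 42 \left(\left(- \frac{1}{165}\right) \left(-89\right)\right) = \left(-42\right) \frac{89}{165} = - \frac{1246}{55}$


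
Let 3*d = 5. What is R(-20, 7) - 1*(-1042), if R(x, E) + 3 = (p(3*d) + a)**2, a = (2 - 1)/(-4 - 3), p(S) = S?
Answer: 52067/49 ≈ 1062.6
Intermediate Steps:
d = 5/3 (d = (1/3)*5 = 5/3 ≈ 1.6667)
a = -1/7 (a = 1/(-7) = 1*(-1/7) = -1/7 ≈ -0.14286)
R(x, E) = 1009/49 (R(x, E) = -3 + (3*(5/3) - 1/7)**2 = -3 + (5 - 1/7)**2 = -3 + (34/7)**2 = -3 + 1156/49 = 1009/49)
R(-20, 7) - 1*(-1042) = 1009/49 - 1*(-1042) = 1009/49 + 1042 = 52067/49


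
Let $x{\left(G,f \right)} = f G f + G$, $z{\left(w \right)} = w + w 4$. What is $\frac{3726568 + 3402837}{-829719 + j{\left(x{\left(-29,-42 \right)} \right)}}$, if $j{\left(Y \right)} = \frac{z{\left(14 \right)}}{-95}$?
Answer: $- \frac{27091739}{3152935} \approx -8.5925$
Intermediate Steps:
$z{\left(w \right)} = 5 w$ ($z{\left(w \right)} = w + 4 w = 5 w$)
$x{\left(G,f \right)} = G + G f^{2}$ ($x{\left(G,f \right)} = G f f + G = G f^{2} + G = G + G f^{2}$)
$j{\left(Y \right)} = - \frac{14}{19}$ ($j{\left(Y \right)} = \frac{5 \cdot 14}{-95} = 70 \left(- \frac{1}{95}\right) = - \frac{14}{19}$)
$\frac{3726568 + 3402837}{-829719 + j{\left(x{\left(-29,-42 \right)} \right)}} = \frac{3726568 + 3402837}{-829719 - \frac{14}{19}} = \frac{7129405}{- \frac{15764675}{19}} = 7129405 \left(- \frac{19}{15764675}\right) = - \frac{27091739}{3152935}$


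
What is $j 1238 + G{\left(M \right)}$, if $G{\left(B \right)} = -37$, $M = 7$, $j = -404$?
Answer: $-500189$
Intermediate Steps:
$j 1238 + G{\left(M \right)} = \left(-404\right) 1238 - 37 = -500152 - 37 = -500189$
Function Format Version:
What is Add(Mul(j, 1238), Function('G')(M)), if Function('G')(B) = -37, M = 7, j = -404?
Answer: -500189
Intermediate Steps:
Add(Mul(j, 1238), Function('G')(M)) = Add(Mul(-404, 1238), -37) = Add(-500152, -37) = -500189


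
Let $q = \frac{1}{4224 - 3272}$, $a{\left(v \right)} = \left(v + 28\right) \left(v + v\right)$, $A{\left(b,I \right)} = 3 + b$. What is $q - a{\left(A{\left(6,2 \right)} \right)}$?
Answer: $- \frac{634031}{952} \approx -666.0$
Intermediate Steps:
$a{\left(v \right)} = 2 v \left(28 + v\right)$ ($a{\left(v \right)} = \left(28 + v\right) 2 v = 2 v \left(28 + v\right)$)
$q = \frac{1}{952} \approx 0.0010504$
$q - a{\left(A{\left(6,2 \right)} \right)} = \frac{1}{952} - 2 \left(3 + 6\right) \left(28 + \left(3 + 6\right)\right) = \frac{1}{952} - 2 \cdot 9 \left(28 + 9\right) = \frac{1}{952} - 2 \cdot 9 \cdot 37 = \frac{1}{952} - 666 = - \frac{634031}{952}$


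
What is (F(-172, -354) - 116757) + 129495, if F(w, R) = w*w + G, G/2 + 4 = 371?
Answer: 43056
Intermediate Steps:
G = 734 (G = -8 + 2*371 = -8 + 742 = 734)
F(w, R) = 734 + w² (F(w, R) = w*w + 734 = w² + 734 = 734 + w²)
(F(-172, -354) - 116757) + 129495 = ((734 + (-172)²) - 116757) + 129495 = ((734 + 29584) - 116757) + 129495 = (30318 - 116757) + 129495 = -86439 + 129495 = 43056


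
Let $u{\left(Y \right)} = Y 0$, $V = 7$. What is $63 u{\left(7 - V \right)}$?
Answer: $0$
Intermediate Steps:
$u{\left(Y \right)} = 0$
$63 u{\left(7 - V \right)} = 63 \cdot 0 = 0$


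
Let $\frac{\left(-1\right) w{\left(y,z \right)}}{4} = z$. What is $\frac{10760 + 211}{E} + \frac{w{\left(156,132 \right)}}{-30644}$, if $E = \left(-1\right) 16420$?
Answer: $- \frac{81881391}{125793620} \approx -0.65092$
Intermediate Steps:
$w{\left(y,z \right)} = - 4 z$
$E = -16420$
$\frac{10760 + 211}{E} + \frac{w{\left(156,132 \right)}}{-30644} = \frac{10760 + 211}{-16420} + \frac{\left(-4\right) 132}{-30644} = 10971 \left(- \frac{1}{16420}\right) - - \frac{132}{7661} = - \frac{10971}{16420} + \frac{132}{7661} = - \frac{81881391}{125793620}$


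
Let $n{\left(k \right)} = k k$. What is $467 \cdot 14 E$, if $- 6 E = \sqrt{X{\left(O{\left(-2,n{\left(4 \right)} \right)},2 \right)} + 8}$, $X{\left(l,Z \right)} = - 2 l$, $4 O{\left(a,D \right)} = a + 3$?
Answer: $- \frac{3269 \sqrt{30}}{6} \approx -2984.2$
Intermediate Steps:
$n{\left(k \right)} = k^{2}$
$O{\left(a,D \right)} = \frac{3}{4} + \frac{a}{4}$ ($O{\left(a,D \right)} = \frac{a + 3}{4} = \frac{3 + a}{4} = \frac{3}{4} + \frac{a}{4}$)
$E = - \frac{\sqrt{30}}{12}$ ($E = - \frac{\sqrt{- 2 \left(\frac{3}{4} + \frac{1}{4} \left(-2\right)\right) + 8}}{6} = - \frac{\sqrt{- 2 \left(\frac{3}{4} - \frac{1}{2}\right) + 8}}{6} = - \frac{\sqrt{\left(-2\right) \frac{1}{4} + 8}}{6} = - \frac{\sqrt{- \frac{1}{2} + 8}}{6} = - \frac{\sqrt{\frac{15}{2}}}{6} = - \frac{\frac{1}{2} \sqrt{30}}{6} = - \frac{\sqrt{30}}{12} \approx -0.45644$)
$467 \cdot 14 E = 467 \cdot 14 \left(- \frac{\sqrt{30}}{12}\right) = 6538 \left(- \frac{\sqrt{30}}{12}\right) = - \frac{3269 \sqrt{30}}{6}$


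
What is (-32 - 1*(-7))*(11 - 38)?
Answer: 675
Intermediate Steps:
(-32 - 1*(-7))*(11 - 38) = (-32 + 7)*(-27) = -25*(-27) = 675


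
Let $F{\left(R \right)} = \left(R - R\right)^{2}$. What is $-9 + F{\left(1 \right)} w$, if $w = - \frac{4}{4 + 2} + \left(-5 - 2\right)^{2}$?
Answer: $-9$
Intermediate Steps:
$F{\left(R \right)} = 0$ ($F{\left(R \right)} = 0^{2} = 0$)
$w = \frac{145}{3}$ ($w = - \frac{4}{6} + \left(-7\right)^{2} = \left(-4\right) \frac{1}{6} + 49 = - \frac{2}{3} + 49 = \frac{145}{3} \approx 48.333$)
$-9 + F{\left(1 \right)} w = -9 + 0 \cdot \frac{145}{3} = -9 + 0 = -9$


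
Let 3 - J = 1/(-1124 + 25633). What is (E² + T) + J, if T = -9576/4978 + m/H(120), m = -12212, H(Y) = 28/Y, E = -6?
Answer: -1175431077866/22474753 ≈ -52300.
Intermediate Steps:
T = -47994924/917 (T = -9576/4978 - 12212/(28/120) = -9576*1/4978 - 12212/(28*(1/120)) = -252/131 - 12212/7/30 = -252/131 - 12212*30/7 = -252/131 - 366360/7 = -47994924/917 ≈ -52339.)
J = 73526/24509 (J = 3 - 1/(-1124 + 25633) = 3 - 1/24509 = 73526/24509 ≈ 3.0000)
(E² + T) + J = ((-6)² - 47994924/917) + 73526/24509 = (36 - 47994924/917) + 73526/24509 = -47961912/917 + 73526/24509 = -1175431077866/22474753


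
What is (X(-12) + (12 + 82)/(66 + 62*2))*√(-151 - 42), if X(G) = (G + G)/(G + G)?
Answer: 142*I*√193/95 ≈ 20.766*I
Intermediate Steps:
X(G) = 1 (X(G) = (2*G)/((2*G)) = (1/(2*G))*(2*G) = 1)
(X(-12) + (12 + 82)/(66 + 62*2))*√(-151 - 42) = (1 + (12 + 82)/(66 + 62*2))*√(-151 - 42) = (1 + 94/(66 + 124))*√(-193) = (1 + 94/190)*(I*√193) = (1 + 94*(1/190))*(I*√193) = (1 + 47/95)*(I*√193) = 142*(I*√193)/95 = 142*I*√193/95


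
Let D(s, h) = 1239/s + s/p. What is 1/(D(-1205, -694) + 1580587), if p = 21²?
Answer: 531405/839929836311 ≈ 6.3268e-7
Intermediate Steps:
p = 441
D(s, h) = 1239/s + s/441
1/(D(-1205, -694) + 1580587) = 1/((1239/(-1205) + (1/441)*(-1205)) + 1580587) = 1/((1239*(-1/1205) - 1205/441) + 1580587) = 1/((-1239/1205 - 1205/441) + 1580587) = 1/(-1998424/531405 + 1580587) = 1/(839929836311/531405) = 531405/839929836311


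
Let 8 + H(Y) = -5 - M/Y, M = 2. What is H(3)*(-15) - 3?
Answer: 202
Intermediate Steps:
H(Y) = -13 - 2/Y (H(Y) = -8 + (-5 - 2/Y) = -13 - 2/Y)
H(3)*(-15) - 3 = (-13 - 2/3)*(-15) - 3 = (-13 - 2*⅓)*(-15) - 3 = (-13 - ⅔)*(-15) - 3 = -41/3*(-15) - 3 = 205 - 3 = 202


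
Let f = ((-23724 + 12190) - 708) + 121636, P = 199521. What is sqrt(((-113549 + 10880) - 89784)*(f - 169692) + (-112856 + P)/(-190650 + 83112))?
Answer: sqrt(134199687065256454566)/107538 ≈ 1.0772e+5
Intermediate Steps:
f = 109394 (f = (-11534 - 708) + 121636 = -12242 + 121636 = 109394)
sqrt(((-113549 + 10880) - 89784)*(f - 169692) + (-112856 + P)/(-190650 + 83112)) = sqrt(((-113549 + 10880) - 89784)*(109394 - 169692) + (-112856 + 199521)/(-190650 + 83112)) = sqrt((-102669 - 89784)*(-60298) + 86665/(-107538)) = sqrt(-192453*(-60298) + 86665*(-1/107538)) = sqrt(11604530994 - 86665/107538) = sqrt(1247928053946107/107538) = sqrt(134199687065256454566)/107538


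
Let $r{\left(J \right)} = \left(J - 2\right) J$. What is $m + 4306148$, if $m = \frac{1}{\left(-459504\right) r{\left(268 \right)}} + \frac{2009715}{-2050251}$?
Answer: $\frac{13771533977765463039265}{3198110495190912} \approx 4.3061 \cdot 10^{6}$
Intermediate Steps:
$r{\left(J \right)} = J \left(-2 + J\right)$ ($r{\left(J \right)} = \left(-2 + J\right) J = J \left(-2 + J\right)$)
$m = - \frac{3134879892287711}{3198110495190912}$ ($m = \frac{1}{\left(-459504\right) 268 \left(-2 + 268\right)} + \frac{2009715}{-2050251} = - \frac{1}{459504 \cdot 268 \cdot 266} + 2009715 \left(- \frac{1}{2050251}\right) = - \frac{1}{459504 \cdot 71288} - \frac{669905}{683417} = \left(- \frac{1}{459504}\right) \frac{1}{71288} - \frac{669905}{683417} = - \frac{1}{32757121152} - \frac{669905}{683417} = - \frac{3134879892287711}{3198110495190912} \approx -0.98023$)
$m + 4306148 = - \frac{3134879892287711}{3198110495190912} + 4306148 = \frac{13771533977765463039265}{3198110495190912}$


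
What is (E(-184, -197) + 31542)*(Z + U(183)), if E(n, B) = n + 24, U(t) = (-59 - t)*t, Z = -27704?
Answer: -2259190180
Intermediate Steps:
U(t) = t*(-59 - t)
E(n, B) = 24 + n
(E(-184, -197) + 31542)*(Z + U(183)) = ((24 - 184) + 31542)*(-27704 - 1*183*(59 + 183)) = (-160 + 31542)*(-27704 - 1*183*242) = 31382*(-27704 - 44286) = 31382*(-71990) = -2259190180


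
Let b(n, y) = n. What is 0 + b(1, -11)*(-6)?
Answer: -6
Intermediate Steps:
0 + b(1, -11)*(-6) = 0 + 1*(-6) = 0 - 6 = -6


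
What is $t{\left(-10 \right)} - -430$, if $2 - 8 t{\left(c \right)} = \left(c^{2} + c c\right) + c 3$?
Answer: $409$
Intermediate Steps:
$t{\left(c \right)} = \frac{1}{4} - \frac{3 c}{8} - \frac{c^{2}}{4}$ ($t{\left(c \right)} = \frac{1}{4} - \frac{\left(c^{2} + c c\right) + c 3}{8} = \frac{1}{4} - \frac{\left(c^{2} + c^{2}\right) + 3 c}{8} = \frac{1}{4} - \frac{2 c^{2} + 3 c}{8} = \frac{1}{4} - \left(\frac{c^{2}}{4} + \frac{3 c}{8}\right) = \frac{1}{4} - \frac{3 c}{8} - \frac{c^{2}}{4}$)
$t{\left(-10 \right)} - -430 = \left(\frac{1}{4} - - \frac{15}{4} - \frac{\left(-10\right)^{2}}{4}\right) - -430 = \left(\frac{1}{4} + \frac{15}{4} - 25\right) + 430 = -21 + 430 = 409$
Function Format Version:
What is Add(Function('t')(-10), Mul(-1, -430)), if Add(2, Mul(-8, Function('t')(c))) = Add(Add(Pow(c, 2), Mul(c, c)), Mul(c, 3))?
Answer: 409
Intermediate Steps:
Function('t')(c) = Add(Rational(1, 4), Mul(Rational(-3, 8), c), Mul(Rational(-1, 4), Pow(c, 2))) (Function('t')(c) = Add(Rational(1, 4), Mul(Rational(-1, 8), Add(Add(Pow(c, 2), Mul(c, c)), Mul(c, 3)))) = Add(Rational(1, 4), Mul(Rational(-1, 8), Add(Add(Pow(c, 2), Pow(c, 2)), Mul(3, c)))) = Add(Rational(1, 4), Mul(Rational(-1, 8), Add(Mul(2, Pow(c, 2)), Mul(3, c)))) = Add(Rational(1, 4), Add(Mul(Rational(-3, 8), c), Mul(Rational(-1, 4), Pow(c, 2)))) = Add(Rational(1, 4), Mul(Rational(-3, 8), c), Mul(Rational(-1, 4), Pow(c, 2))))
Add(Function('t')(-10), Mul(-1, -430)) = Add(Add(Rational(1, 4), Mul(Rational(-3, 8), -10), Mul(Rational(-1, 4), Pow(-10, 2))), Mul(-1, -430)) = Add(Add(Rational(1, 4), Rational(15, 4), Mul(Rational(-1, 4), 100)), 430) = Add(Add(Rational(1, 4), Rational(15, 4), -25), 430) = Add(-21, 430) = 409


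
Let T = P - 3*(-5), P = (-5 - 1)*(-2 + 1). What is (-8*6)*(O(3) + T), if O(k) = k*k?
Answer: -1440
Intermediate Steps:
O(k) = k²
P = 6 (P = -6*(-1) = 6)
T = 21 (T = 6 - 3*(-5) = 6 + 15 = 21)
(-8*6)*(O(3) + T) = (-8*6)*(3² + 21) = -48*(9 + 21) = -48*30 = -1440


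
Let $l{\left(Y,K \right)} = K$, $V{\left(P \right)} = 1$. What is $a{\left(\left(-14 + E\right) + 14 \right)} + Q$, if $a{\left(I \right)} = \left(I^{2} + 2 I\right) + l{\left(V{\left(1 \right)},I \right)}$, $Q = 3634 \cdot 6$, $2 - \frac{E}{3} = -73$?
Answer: $73104$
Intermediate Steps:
$E = 225$ ($E = 6 - -219 = 6 + 219 = 225$)
$Q = 21804$
$a{\left(I \right)} = I^{2} + 3 I$ ($a{\left(I \right)} = \left(I^{2} + 2 I\right) + I = I^{2} + 3 I$)
$a{\left(\left(-14 + E\right) + 14 \right)} + Q = \left(\left(-14 + 225\right) + 14\right) \left(3 + \left(\left(-14 + 225\right) + 14\right)\right) + 21804 = \left(211 + 14\right) \left(3 + \left(211 + 14\right)\right) + 21804 = 225 \left(3 + 225\right) + 21804 = 225 \cdot 228 + 21804 = 51300 + 21804 = 73104$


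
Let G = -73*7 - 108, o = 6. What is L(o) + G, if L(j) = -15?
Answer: -634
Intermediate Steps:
G = -619 (G = -511 - 108 = -619)
L(o) + G = -15 - 619 = -634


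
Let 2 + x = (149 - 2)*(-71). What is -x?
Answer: 10439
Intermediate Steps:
x = -10439 (x = -2 + (149 - 2)*(-71) = -2 + 147*(-71) = -2 - 10437 = -10439)
-x = -1*(-10439) = 10439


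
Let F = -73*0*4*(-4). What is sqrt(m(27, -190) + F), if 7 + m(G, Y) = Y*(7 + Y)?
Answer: sqrt(34763) ≈ 186.45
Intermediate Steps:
m(G, Y) = -7 + Y*(7 + Y)
F = 0 (F = -0*(-4) = -73*0 = 0)
sqrt(m(27, -190) + F) = sqrt((-7 + (-190)**2 + 7*(-190)) + 0) = sqrt((-7 + 36100 - 1330) + 0) = sqrt(34763 + 0) = sqrt(34763)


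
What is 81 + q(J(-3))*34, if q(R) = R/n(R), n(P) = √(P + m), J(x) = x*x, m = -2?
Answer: 81 + 306*√7/7 ≈ 196.66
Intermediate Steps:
J(x) = x²
n(P) = √(-2 + P) (n(P) = √(P - 2) = √(-2 + P))
q(R) = R/√(-2 + R) (q(R) = R/(√(-2 + R)) = R/√(-2 + R))
81 + q(J(-3))*34 = 81 + ((-3)²/√(-2 + (-3)²))*34 = 81 + (9/√(-2 + 9))*34 = 81 + (9/√7)*34 = 81 + (9*(√7/7))*34 = 81 + (9*√7/7)*34 = 81 + 306*√7/7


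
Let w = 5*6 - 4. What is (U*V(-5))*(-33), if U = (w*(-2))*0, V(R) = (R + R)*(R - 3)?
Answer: 0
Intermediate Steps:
w = 26 (w = 30 - 4 = 26)
V(R) = 2*R*(-3 + R) (V(R) = (2*R)*(-3 + R) = 2*R*(-3 + R))
U = 0 (U = (26*(-2))*0 = -52*0 = 0)
(U*V(-5))*(-33) = (0*(2*(-5)*(-3 - 5)))*(-33) = (0*(2*(-5)*(-8)))*(-33) = (0*80)*(-33) = 0*(-33) = 0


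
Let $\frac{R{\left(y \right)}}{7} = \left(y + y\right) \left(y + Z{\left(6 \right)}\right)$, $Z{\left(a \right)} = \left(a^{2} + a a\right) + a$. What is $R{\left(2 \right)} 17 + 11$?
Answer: $38091$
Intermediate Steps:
$Z{\left(a \right)} = a + 2 a^{2}$ ($Z{\left(a \right)} = \left(a^{2} + a^{2}\right) + a = 2 a^{2} + a = a + 2 a^{2}$)
$R{\left(y \right)} = 14 y \left(78 + y\right)$ ($R{\left(y \right)} = 7 \left(y + y\right) \left(y + 6 \left(1 + 2 \cdot 6\right)\right) = 7 \cdot 2 y \left(y + 6 \left(1 + 12\right)\right) = 7 \cdot 2 y \left(y + 6 \cdot 13\right) = 7 \cdot 2 y \left(y + 78\right) = 7 \cdot 2 y \left(78 + y\right) = 14 y \left(78 + y\right)$)
$R{\left(2 \right)} 17 + 11 = 14 \cdot 2 \left(78 + 2\right) 17 + 11 = 14 \cdot 2 \cdot 80 \cdot 17 + 11 = 2240 \cdot 17 + 11 = 38080 + 11 = 38091$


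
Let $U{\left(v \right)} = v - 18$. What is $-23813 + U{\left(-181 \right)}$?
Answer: $-24012$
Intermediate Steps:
$U{\left(v \right)} = -18 + v$ ($U{\left(v \right)} = v - 18 = -18 + v$)
$-23813 + U{\left(-181 \right)} = -23813 - 199 = -24012$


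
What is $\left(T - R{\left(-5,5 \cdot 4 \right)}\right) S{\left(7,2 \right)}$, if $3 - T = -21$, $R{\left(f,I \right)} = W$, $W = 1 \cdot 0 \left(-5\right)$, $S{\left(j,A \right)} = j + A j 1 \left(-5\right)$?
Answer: $-1512$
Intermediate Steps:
$S{\left(j,A \right)} = j - 5 A j$ ($S{\left(j,A \right)} = j + A j \left(-5\right) = j - 5 A j$)
$W = 0$ ($W = 0 \left(-5\right) = 0$)
$R{\left(f,I \right)} = 0$
$T = 24$ ($T = 3 - -21 = 3 + 21 = 24$)
$\left(T - R{\left(-5,5 \cdot 4 \right)}\right) S{\left(7,2 \right)} = \left(24 - 0\right) 7 \left(1 - 10\right) = \left(24 + 0\right) 7 \left(1 - 10\right) = 24 \cdot 7 \left(-9\right) = 24 \left(-63\right) = -1512$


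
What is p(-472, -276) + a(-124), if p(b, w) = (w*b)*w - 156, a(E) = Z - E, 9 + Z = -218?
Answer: -35955331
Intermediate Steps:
Z = -227 (Z = -9 - 218 = -227)
a(E) = -227 - E
p(b, w) = -156 + b*w² (p(b, w) = (b*w)*w - 156 = b*w² - 156 = -156 + b*w²)
p(-472, -276) + a(-124) = (-156 - 472*(-276)²) + (-227 - 1*(-124)) = (-156 - 472*76176) + (-227 + 124) = (-156 - 35955072) - 103 = -35955228 - 103 = -35955331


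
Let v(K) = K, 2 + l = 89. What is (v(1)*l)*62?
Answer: 5394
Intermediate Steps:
l = 87 (l = -2 + 89 = 87)
(v(1)*l)*62 = (1*87)*62 = 87*62 = 5394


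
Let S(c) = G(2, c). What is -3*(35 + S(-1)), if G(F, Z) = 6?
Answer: -123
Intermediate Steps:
S(c) = 6
-3*(35 + S(-1)) = -3*(35 + 6) = -3*41 = -123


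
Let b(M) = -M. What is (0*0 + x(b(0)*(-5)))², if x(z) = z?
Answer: 0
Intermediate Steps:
(0*0 + x(b(0)*(-5)))² = (0*0 - 1*0*(-5))² = (0 + 0*(-5))² = (0 + 0)² = 0² = 0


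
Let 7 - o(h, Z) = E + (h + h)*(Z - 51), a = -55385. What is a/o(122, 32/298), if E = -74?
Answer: -8252365/1862321 ≈ -4.4312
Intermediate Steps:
o(h, Z) = 81 - 2*h*(-51 + Z) (o(h, Z) = 7 - (-74 + (h + h)*(Z - 51)) = 7 - (-74 + (2*h)*(-51 + Z)) = 7 - (-74 + 2*h*(-51 + Z)) = 7 + (74 - 2*h*(-51 + Z)) = 81 - 2*h*(-51 + Z))
a/o(122, 32/298) = -55385/(81 + 102*122 - 2*32/298*122) = -55385/(81 + 12444 - 2*32*(1/298)*122) = -55385/(81 + 12444 - 2*16/149*122) = -55385/(81 + 12444 - 3904/149) = -55385/1862321/149 = -55385*149/1862321 = -8252365/1862321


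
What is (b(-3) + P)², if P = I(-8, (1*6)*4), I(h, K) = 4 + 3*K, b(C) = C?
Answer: 5329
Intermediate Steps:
P = 76 (P = 4 + 3*((1*6)*4) = 4 + 3*(6*4) = 4 + 3*24 = 4 + 72 = 76)
(b(-3) + P)² = (-3 + 76)² = 73² = 5329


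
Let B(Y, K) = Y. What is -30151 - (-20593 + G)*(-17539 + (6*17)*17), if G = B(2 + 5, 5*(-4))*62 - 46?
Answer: -319370176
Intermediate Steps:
G = 388 (G = (2 + 5)*62 - 46 = 7*62 - 46 = 434 - 46 = 388)
-30151 - (-20593 + G)*(-17539 + (6*17)*17) = -30151 - (-20593 + 388)*(-17539 + (6*17)*17) = -30151 - (-20205)*(-17539 + 102*17) = -30151 - (-20205)*(-17539 + 1734) = -30151 - (-20205)*(-15805) = -30151 - 1*319340025 = -30151 - 319340025 = -319370176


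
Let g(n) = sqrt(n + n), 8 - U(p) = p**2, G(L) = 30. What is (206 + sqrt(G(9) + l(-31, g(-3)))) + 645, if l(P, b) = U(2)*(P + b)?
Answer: 851 + sqrt(-94 + 4*I*sqrt(6)) ≈ 851.5 + 9.7085*I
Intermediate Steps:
U(p) = 8 - p**2
g(n) = sqrt(2)*sqrt(n) (g(n) = sqrt(2*n) = sqrt(2)*sqrt(n))
l(P, b) = 4*P + 4*b (l(P, b) = (8 - 1*2**2)*(P + b) = (8 - 1*4)*(P + b) = (8 - 4)*(P + b) = 4*(P + b) = 4*P + 4*b)
(206 + sqrt(G(9) + l(-31, g(-3)))) + 645 = (206 + sqrt(30 + (4*(-31) + 4*(sqrt(2)*sqrt(-3))))) + 645 = (206 + sqrt(30 + (-124 + 4*(sqrt(2)*(I*sqrt(3)))))) + 645 = (206 + sqrt(30 + (-124 + 4*(I*sqrt(6))))) + 645 = (206 + sqrt(30 + (-124 + 4*I*sqrt(6)))) + 645 = (206 + sqrt(-94 + 4*I*sqrt(6))) + 645 = 851 + sqrt(-94 + 4*I*sqrt(6))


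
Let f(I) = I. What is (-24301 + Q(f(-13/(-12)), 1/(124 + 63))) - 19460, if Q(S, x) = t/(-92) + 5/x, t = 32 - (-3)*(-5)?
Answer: -3940009/92 ≈ -42826.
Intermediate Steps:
t = 17 (t = 32 - 1*15 = 32 - 15 = 17)
Q(S, x) = -17/92 + 5/x (Q(S, x) = 17/(-92) + 5/x = 17*(-1/92) + 5/x = -17/92 + 5/x)
(-24301 + Q(f(-13/(-12)), 1/(124 + 63))) - 19460 = (-24301 + (-17/92 + 5/(1/(124 + 63)))) - 19460 = (-24301 + (-17/92 + 5/(1/187))) - 19460 = (-24301 + (-17/92 + 5*187)) - 19460 = (-24301 + (-17/92 + 935)) - 19460 = (-24301 + 86003/92) - 19460 = -2149689/92 - 19460 = -3940009/92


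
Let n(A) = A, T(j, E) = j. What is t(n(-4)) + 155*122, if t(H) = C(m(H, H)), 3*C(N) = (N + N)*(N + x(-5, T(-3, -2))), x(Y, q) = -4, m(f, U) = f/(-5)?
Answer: 1418122/75 ≈ 18908.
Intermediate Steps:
m(f, U) = -f/5 (m(f, U) = f*(-⅕) = -f/5)
C(N) = 2*N*(-4 + N)/3 (C(N) = ((N + N)*(N - 4))/3 = ((2*N)*(-4 + N))/3 = (2*N*(-4 + N))/3 = 2*N*(-4 + N)/3)
t(H) = -2*H*(-4 - H/5)/15 (t(H) = 2*(-H/5)*(-4 - H/5)/3 = -2*H*(-4 - H/5)/15)
t(n(-4)) + 155*122 = (2/75)*(-4)*(20 - 4) + 155*122 = (2/75)*(-4)*16 + 18910 = -128/75 + 18910 = 1418122/75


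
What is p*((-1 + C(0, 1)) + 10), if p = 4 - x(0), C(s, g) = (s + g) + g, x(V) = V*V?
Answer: 44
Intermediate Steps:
x(V) = V²
C(s, g) = s + 2*g (C(s, g) = (g + s) + g = s + 2*g)
p = 4 (p = 4 - 1*0² = 4 - 1*0 = 4 + 0 = 4)
p*((-1 + C(0, 1)) + 10) = 4*((-1 + (0 + 2*1)) + 10) = 4*((-1 + (0 + 2)) + 10) = 4*((-1 + 2) + 10) = 4*(1 + 10) = 4*11 = 44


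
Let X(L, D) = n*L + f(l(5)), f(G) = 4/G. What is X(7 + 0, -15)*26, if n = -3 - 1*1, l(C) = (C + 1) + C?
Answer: -7904/11 ≈ -718.54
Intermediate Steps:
l(C) = 1 + 2*C (l(C) = (1 + C) + C = 1 + 2*C)
n = -4 (n = -3 - 1 = -4)
X(L, D) = 4/11 - 4*L (X(L, D) = -4*L + 4/(1 + 2*5) = -4*L + 4/(1 + 10) = -4*L + 4/11 = 4/11 - 4*L)
X(7 + 0, -15)*26 = (4/11 - 4*(7 + 0))*26 = (4/11 - 4*7)*26 = (4/11 - 28)*26 = -304/11*26 = -7904/11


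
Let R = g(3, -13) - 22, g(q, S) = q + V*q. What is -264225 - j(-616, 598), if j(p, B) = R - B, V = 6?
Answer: -263626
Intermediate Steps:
g(q, S) = 7*q (g(q, S) = q + 6*q = 7*q)
R = -1 (R = 7*3 - 22 = 21 - 22 = -1)
j(p, B) = -1 - B
-264225 - j(-616, 598) = -264225 - (-1 - 1*598) = -264225 - (-1 - 598) = -264225 - 1*(-599) = -264225 + 599 = -263626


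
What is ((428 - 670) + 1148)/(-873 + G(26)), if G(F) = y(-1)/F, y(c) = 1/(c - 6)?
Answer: -164892/158887 ≈ -1.0378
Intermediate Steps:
y(c) = 1/(-6 + c)
G(F) = -1/(7*F) (G(F) = 1/((-6 - 1)*F) = 1/((-7)*F) = -1/(7*F))
((428 - 670) + 1148)/(-873 + G(26)) = ((428 - 670) + 1148)/(-873 - 1/7/26) = (-242 + 1148)/(-873 - 1/7*1/26) = 906/(-873 - 1/182) = 906/(-158887/182) = 906*(-182/158887) = -164892/158887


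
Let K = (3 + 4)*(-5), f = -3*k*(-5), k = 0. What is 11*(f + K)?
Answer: -385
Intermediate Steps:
f = 0 (f = -3*0*(-5) = 0*(-5) = 0)
K = -35 (K = 7*(-5) = -35)
11*(f + K) = 11*(0 - 35) = 11*(-35) = -385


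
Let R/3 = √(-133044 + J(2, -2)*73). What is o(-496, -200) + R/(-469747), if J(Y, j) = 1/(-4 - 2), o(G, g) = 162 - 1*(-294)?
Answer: 456 - I*√4790022/939494 ≈ 456.0 - 0.0023296*I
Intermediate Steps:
o(G, g) = 456 (o(G, g) = 162 + 294 = 456)
J(Y, j) = -⅙ (J(Y, j) = 1/(-6) = -⅙)
R = I*√4790022/2 (R = 3*√(-133044 - ⅙*73) = 3*√(-133044 - 73/6) = 3*√(-798337/6) = 3*(I*√4790022/6) = I*√4790022/2 ≈ 1094.3*I)
o(-496, -200) + R/(-469747) = 456 + (I*√4790022/2)/(-469747) = 456 + (I*√4790022/2)*(-1/469747) = 456 - I*√4790022/939494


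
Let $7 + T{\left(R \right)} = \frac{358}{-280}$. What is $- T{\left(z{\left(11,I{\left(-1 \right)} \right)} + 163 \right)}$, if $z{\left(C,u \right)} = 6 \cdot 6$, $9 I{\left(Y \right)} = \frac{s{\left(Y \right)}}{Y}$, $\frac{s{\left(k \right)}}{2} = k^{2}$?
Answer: $\frac{1159}{140} \approx 8.2786$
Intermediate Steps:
$s{\left(k \right)} = 2 k^{2}$
$I{\left(Y \right)} = \frac{2 Y}{9}$ ($I{\left(Y \right)} = \frac{2 Y^{2} \frac{1}{Y}}{9} = \frac{2 Y}{9}$)
$z{\left(C,u \right)} = 36$
$T{\left(R \right)} = - \frac{1159}{140}$ ($T{\left(R \right)} = -7 + \frac{358}{-280} = -7 + 358 \left(- \frac{1}{280}\right) = -7 - \frac{179}{140} = - \frac{1159}{140}$)
$- T{\left(z{\left(11,I{\left(-1 \right)} \right)} + 163 \right)} = \left(-1\right) \left(- \frac{1159}{140}\right) = \frac{1159}{140}$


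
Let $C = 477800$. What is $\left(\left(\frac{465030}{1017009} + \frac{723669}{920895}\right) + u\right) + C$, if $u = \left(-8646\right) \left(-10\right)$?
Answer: $\frac{19572728339092673}{34687351965} \approx 5.6426 \cdot 10^{5}$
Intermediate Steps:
$u = 86460$
$\left(\left(\frac{465030}{1017009} + \frac{723669}{920895}\right) + u\right) + C = \left(\left(\frac{465030}{1017009} + \frac{723669}{920895}\right) + 86460\right) + 477800 = \left(\left(465030 \cdot \frac{1}{1017009} + 723669 \cdot \frac{1}{920895}\right) + 86460\right) + 477800 = \left(\left(\frac{51670}{113001} + \frac{241223}{306965}\right) + 86460\right) + 477800 = \left(\frac{43119321773}{34687351965} + 86460\right) + 477800 = \frac{2999111570215673}{34687351965} + 477800 = \frac{19572728339092673}{34687351965}$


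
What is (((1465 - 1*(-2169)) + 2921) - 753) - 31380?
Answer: -25578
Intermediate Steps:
(((1465 - 1*(-2169)) + 2921) - 753) - 31380 = (((1465 + 2169) + 2921) - 753) - 31380 = ((3634 + 2921) - 753) - 31380 = (6555 - 753) - 31380 = 5802 - 31380 = -25578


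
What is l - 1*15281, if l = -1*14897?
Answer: -30178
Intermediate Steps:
l = -14897
l - 1*15281 = -14897 - 1*15281 = -14897 - 15281 = -30178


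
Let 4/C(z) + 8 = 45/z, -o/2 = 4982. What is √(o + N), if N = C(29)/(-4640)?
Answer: 3*I*√15485827170/3740 ≈ 99.82*I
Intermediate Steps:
o = -9964 (o = -2*4982 = -9964)
C(z) = 4/(-8 + 45/z)
N = 1/7480 (N = -4*29/(-45 + 8*29)/(-4640) = -4*29/(-45 + 232)*(-1/4640) = -4*29/187*(-1/4640) = -4*29*1/187*(-1/4640) = -116/187*(-1/4640) = 1/7480 ≈ 0.00013369)
√(o + N) = √(-9964 + 1/7480) = √(-74530719/7480) = 3*I*√15485827170/3740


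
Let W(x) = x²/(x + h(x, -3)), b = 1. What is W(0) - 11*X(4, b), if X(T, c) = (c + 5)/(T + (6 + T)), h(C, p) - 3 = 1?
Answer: -33/7 ≈ -4.7143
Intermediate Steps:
h(C, p) = 4 (h(C, p) = 3 + 1 = 4)
W(x) = x²/(4 + x) (W(x) = x²/(x + 4) = x²/(4 + x))
X(T, c) = (5 + c)/(6 + 2*T)
W(0) - 11*X(4, b) = 0²/(4 + 0) - 11*(5 + 1)/(2*(3 + 4)) = 0/4 - 11*6/(2*7) = 0*(¼) - 11*6/(2*7) = 0 - 11*3/7 = 0 - 33/7 = -33/7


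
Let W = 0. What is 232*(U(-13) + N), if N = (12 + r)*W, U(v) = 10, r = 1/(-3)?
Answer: 2320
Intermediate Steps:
r = -⅓ ≈ -0.33333
N = 0 (N = (12 - ⅓)*0 = (35/3)*0 = 0)
232*(U(-13) + N) = 232*(10 + 0) = 232*10 = 2320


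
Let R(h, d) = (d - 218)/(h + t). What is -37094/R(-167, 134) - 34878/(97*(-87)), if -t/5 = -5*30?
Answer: 30417178805/118146 ≈ 2.5745e+5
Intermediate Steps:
t = 750 (t = -(-25)*30 = -5*(-150) = 750)
R(h, d) = (-218 + d)/(750 + h) (R(h, d) = (d - 218)/(h + 750) = (-218 + d)/(750 + h))
-37094/R(-167, 134) - 34878/(97*(-87)) = -37094*(750 - 167)/(-218 + 134) - 34878/(97*(-87)) = -37094/(-84/583) - 34878/(-8439) = -37094/((1/583)*(-84)) - 34878*(-1/8439) = -37094/(-84/583) + 11626/2813 = -37094*(-583/84) + 11626/2813 = 10812901/42 + 11626/2813 = 30417178805/118146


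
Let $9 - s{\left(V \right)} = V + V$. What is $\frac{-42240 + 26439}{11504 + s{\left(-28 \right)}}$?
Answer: $- \frac{687}{503} \approx -1.3658$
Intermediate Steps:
$s{\left(V \right)} = 9 - 2 V$ ($s{\left(V \right)} = 9 - \left(V + V\right) = 9 - 2 V$)
$\frac{-42240 + 26439}{11504 + s{\left(-28 \right)}} = \frac{-42240 + 26439}{11504 + \left(9 - -56\right)} = - \frac{15801}{11504 + \left(9 + 56\right)} = - \frac{15801}{11504 + 65} = - \frac{15801}{11569} = \left(-15801\right) \frac{1}{11569} = - \frac{687}{503}$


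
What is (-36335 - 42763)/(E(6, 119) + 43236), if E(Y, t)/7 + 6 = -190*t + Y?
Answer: 39549/57517 ≈ 0.68760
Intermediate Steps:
E(Y, t) = -42 - 1330*t + 7*Y (E(Y, t) = -42 + 7*(-190*t + Y) = -42 + 7*(Y - 190*t) = -42 + (-1330*t + 7*Y) = -42 - 1330*t + 7*Y)
(-36335 - 42763)/(E(6, 119) + 43236) = (-36335 - 42763)/((-42 - 1330*119 + 7*6) + 43236) = -79098/((-42 - 158270 + 42) + 43236) = -79098/(-158270 + 43236) = -79098/(-115034) = -79098*(-1/115034) = 39549/57517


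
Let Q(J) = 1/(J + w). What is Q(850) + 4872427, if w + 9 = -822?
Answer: 92576114/19 ≈ 4.8724e+6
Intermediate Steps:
w = -831 (w = -9 - 822 = -831)
Q(J) = 1/(-831 + J) (Q(J) = 1/(J - 831) = 1/(-831 + J))
Q(850) + 4872427 = 1/(-831 + 850) + 4872427 = 1/19 + 4872427 = 92576114/19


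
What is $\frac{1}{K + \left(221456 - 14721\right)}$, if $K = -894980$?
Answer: $- \frac{1}{688245} \approx -1.453 \cdot 10^{-6}$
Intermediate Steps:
$\frac{1}{K + \left(221456 - 14721\right)} = \frac{1}{-894980 + \left(221456 - 14721\right)} = \frac{1}{-894980 + 206735} = \frac{1}{-688245} = - \frac{1}{688245}$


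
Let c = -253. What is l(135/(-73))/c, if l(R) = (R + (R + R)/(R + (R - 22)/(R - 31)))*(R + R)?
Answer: 5594017950/265113278969 ≈ 0.021100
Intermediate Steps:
l(R) = 2*R*(R + 2*R/(R + (-22 + R)/(-31 + R))) (l(R) = (R + (2*R)/(R + (-22 + R)/(-31 + R)))*(2*R) = (R + 2*R/(R + (-22 + R)/(-31 + R)))*(2*R) = 2*R*(R + 2*R/(R + (-22 + R)/(-31 + R))))
l(135/(-73))/c = (2*(135/(-73))²*(84 - (135/(-73))² + 28*(135/(-73)))/(22 - (135/(-73))² + 30*(135/(-73))))/(-253) = (2*(135*(-1/73))²*(84 - (135*(-1/73))² + 28*(135*(-1/73)))/(22 - (135*(-1/73))² + 30*(135*(-1/73))))*(-1/253) = (2*(-135/73)²*(84 - (-135/73)² + 28*(-135/73))/(22 - (-135/73)² + 30*(-135/73)))*(-1/253) = (2*(18225/5329)*(84 - 1*18225/5329 - 3780/73)/(22 - 1*18225/5329 - 4050/73))*(-1/253) = (2*(18225/5329)*(84 - 18225/5329 - 3780/73)/(22 - 18225/5329 - 4050/73))*(-1/253) = (2*(18225/5329)*(153471/5329)/(-196637/5329))*(-1/253) = (2*(18225/5329)*(-5329/196637)*(153471/5329))*(-1/253) = -5594017950/1047878573*(-1/253) = 5594017950/265113278969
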